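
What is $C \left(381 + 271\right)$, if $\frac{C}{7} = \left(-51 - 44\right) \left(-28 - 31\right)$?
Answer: $25581220$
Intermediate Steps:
$C = 39235$ ($C = 7 \left(-51 - 44\right) \left(-28 - 31\right) = 7 \left(\left(-95\right) \left(-59\right)\right) = 7 \cdot 5605 = 39235$)
$C \left(381 + 271\right) = 39235 \left(381 + 271\right) = 39235 \cdot 652 = 25581220$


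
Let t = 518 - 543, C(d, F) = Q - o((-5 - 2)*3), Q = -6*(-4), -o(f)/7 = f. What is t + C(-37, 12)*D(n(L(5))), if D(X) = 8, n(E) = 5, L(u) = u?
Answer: -1009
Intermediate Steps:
o(f) = -7*f
Q = 24
C(d, F) = -123 (C(d, F) = 24 - (-7)*(-5 - 2)*3 = 24 - (-7)*(-7*3) = 24 - (-7)*(-21) = 24 - 1*147 = 24 - 147 = -123)
t = -25
t + C(-37, 12)*D(n(L(5))) = -25 - 123*8 = -25 - 984 = -1009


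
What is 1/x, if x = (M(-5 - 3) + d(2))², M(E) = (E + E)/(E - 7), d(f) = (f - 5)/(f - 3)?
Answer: 225/3721 ≈ 0.060468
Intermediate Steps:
d(f) = (-5 + f)/(-3 + f)
M(E) = 2*E/(-7 + E) (M(E) = (2*E)/(-7 + E) = 2*E/(-7 + E))
x = 3721/225 (x = (2*(-5 - 3)/(-7 + (-5 - 3)) + (-5 + 2)/(-3 + 2))² = (2*(-8)/(-7 - 8) - 3/(-1))² = (2*(-8)/(-15) - 1*(-3))² = (2*(-8)*(-1/15) + 3)² = (16/15 + 3)² = (61/15)² = 3721/225 ≈ 16.538)
1/x = 1/(3721/225) = 225/3721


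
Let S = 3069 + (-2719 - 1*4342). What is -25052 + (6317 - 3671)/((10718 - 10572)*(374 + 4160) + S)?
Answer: -18688789/746 ≈ -25052.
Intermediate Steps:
S = -3992 (S = 3069 + (-2719 - 4342) = 3069 - 7061 = -3992)
-25052 + (6317 - 3671)/((10718 - 10572)*(374 + 4160) + S) = -25052 + (6317 - 3671)/((10718 - 10572)*(374 + 4160) - 3992) = -25052 + 2646/(146*4534 - 3992) = -25052 + 2646/(661964 - 3992) = -25052 + 2646/657972 = -25052 + 2646*(1/657972) = -25052 + 3/746 = -18688789/746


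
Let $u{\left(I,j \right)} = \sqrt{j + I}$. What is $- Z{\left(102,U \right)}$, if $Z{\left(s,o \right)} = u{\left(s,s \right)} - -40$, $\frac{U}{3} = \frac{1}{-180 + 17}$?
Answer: $-40 - 2 \sqrt{51} \approx -54.283$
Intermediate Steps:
$U = - \frac{3}{163}$ ($U = \frac{3}{-180 + 17} = \frac{3}{-163} = 3 \left(- \frac{1}{163}\right) = - \frac{3}{163} \approx -0.018405$)
$u{\left(I,j \right)} = \sqrt{I + j}$
$Z{\left(s,o \right)} = 40 + \sqrt{2} \sqrt{s}$ ($Z{\left(s,o \right)} = \sqrt{s + s} - -40 = \sqrt{2 s} + 40 = \sqrt{2} \sqrt{s} + 40 = 40 + \sqrt{2} \sqrt{s}$)
$- Z{\left(102,U \right)} = - (40 + \sqrt{2} \sqrt{102}) = - (40 + 2 \sqrt{51}) = -40 - 2 \sqrt{51}$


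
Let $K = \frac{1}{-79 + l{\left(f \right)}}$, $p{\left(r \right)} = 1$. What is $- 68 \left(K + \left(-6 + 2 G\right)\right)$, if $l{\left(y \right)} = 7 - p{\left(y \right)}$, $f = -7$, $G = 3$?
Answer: $\frac{68}{73} \approx 0.93151$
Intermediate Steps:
$l{\left(y \right)} = 6$ ($l{\left(y \right)} = 7 - 1 = 6$)
$K = - \frac{1}{73}$ ($K = \frac{1}{-79 + 6} = \frac{1}{-73} = - \frac{1}{73} \approx -0.013699$)
$- 68 \left(K + \left(-6 + 2 G\right)\right) = - 68 \left(- \frac{1}{73} + \left(-6 + 2 \cdot 3\right)\right) = - 68 \left(- \frac{1}{73} + \left(-6 + 6\right)\right) = - 68 \left(- \frac{1}{73} + 0\right) = \left(-68\right) \left(- \frac{1}{73}\right) = \frac{68}{73}$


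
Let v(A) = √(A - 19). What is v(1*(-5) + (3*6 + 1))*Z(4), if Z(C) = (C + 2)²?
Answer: 36*I*√5 ≈ 80.498*I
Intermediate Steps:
Z(C) = (2 + C)²
v(A) = √(-19 + A)
v(1*(-5) + (3*6 + 1))*Z(4) = √(-19 + (1*(-5) + (3*6 + 1)))*(2 + 4)² = √(-19 + (-5 + (18 + 1)))*6² = √(-19 + (-5 + 19))*36 = √(-19 + 14)*36 = √(-5)*36 = (I*√5)*36 = 36*I*√5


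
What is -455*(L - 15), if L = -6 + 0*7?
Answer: 9555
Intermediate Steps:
L = -6 (L = -6 + 0 = -6)
-455*(L - 15) = -455*(-6 - 15) = -455*(-21) = 9555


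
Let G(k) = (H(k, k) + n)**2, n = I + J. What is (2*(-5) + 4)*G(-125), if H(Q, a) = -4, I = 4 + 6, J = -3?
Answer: -54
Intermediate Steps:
I = 10
n = 7 (n = 10 - 3 = 7)
G(k) = 9 (G(k) = (-4 + 7)**2 = 3**2 = 9)
(2*(-5) + 4)*G(-125) = (2*(-5) + 4)*9 = (-10 + 4)*9 = -6*9 = -54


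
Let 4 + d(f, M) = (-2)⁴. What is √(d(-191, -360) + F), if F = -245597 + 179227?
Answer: I*√66358 ≈ 257.6*I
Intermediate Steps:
d(f, M) = 12 (d(f, M) = -4 + (-2)⁴ = -4 + 16 = 12)
F = -66370
√(d(-191, -360) + F) = √(12 - 66370) = √(-66358) = I*√66358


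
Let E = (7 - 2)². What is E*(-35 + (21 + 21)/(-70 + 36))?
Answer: -15400/17 ≈ -905.88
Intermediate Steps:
E = 25 (E = 5² = 25)
E*(-35 + (21 + 21)/(-70 + 36)) = 25*(-35 + (21 + 21)/(-70 + 36)) = 25*(-35 + 42/(-34)) = 25*(-35 + 42*(-1/34)) = 25*(-35 - 21/17) = 25*(-616/17) = -15400/17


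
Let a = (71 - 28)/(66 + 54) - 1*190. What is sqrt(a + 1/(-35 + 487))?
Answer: I*sqrt(8717422290)/6780 ≈ 13.771*I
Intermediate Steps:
a = -22757/120 (a = 43/120 - 190 = -22757/120 ≈ -189.64)
sqrt(a + 1/(-35 + 487)) = sqrt(-22757/120 + 1/(-35 + 487)) = sqrt(-22757/120 + 1/452) = sqrt(-2571511/13560) = I*sqrt(8717422290)/6780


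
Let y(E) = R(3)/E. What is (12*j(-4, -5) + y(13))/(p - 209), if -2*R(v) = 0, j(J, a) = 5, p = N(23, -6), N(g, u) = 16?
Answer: -60/193 ≈ -0.31088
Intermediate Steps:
p = 16
R(v) = 0 (R(v) = -1/2*0 = 0)
y(E) = 0 (y(E) = 0/E = 0)
(12*j(-4, -5) + y(13))/(p - 209) = (12*5 + 0)/(16 - 209) = (60 + 0)/(-193) = 60*(-1/193) = -60/193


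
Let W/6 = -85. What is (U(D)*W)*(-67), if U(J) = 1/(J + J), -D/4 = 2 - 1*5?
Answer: 5695/4 ≈ 1423.8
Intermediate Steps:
W = -510 (W = 6*(-85) = -510)
D = 12 (D = -4*(2 - 1*5) = -4*(2 - 5) = -4*(-3) = 12)
U(J) = 1/(2*J)
(U(D)*W)*(-67) = (((½)/12)*(-510))*(-67) = (((½)*(1/12))*(-510))*(-67) = ((1/24)*(-510))*(-67) = -85/4*(-67) = 5695/4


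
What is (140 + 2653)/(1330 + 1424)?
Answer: 931/918 ≈ 1.0142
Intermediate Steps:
(140 + 2653)/(1330 + 1424) = 2793/2754 = 2793*(1/2754) = 931/918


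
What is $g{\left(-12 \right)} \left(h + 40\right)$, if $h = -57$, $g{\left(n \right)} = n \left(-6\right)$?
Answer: $-1224$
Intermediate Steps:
$g{\left(n \right)} = - 6 n$
$g{\left(-12 \right)} \left(h + 40\right) = \left(-6\right) \left(-12\right) \left(-57 + 40\right) = 72 \left(-17\right) = -1224$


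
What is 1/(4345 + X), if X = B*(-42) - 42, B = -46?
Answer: 1/6235 ≈ 0.00016038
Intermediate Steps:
X = 1890 (X = -46*(-42) - 42 = 1932 - 42 = 1890)
1/(4345 + X) = 1/(4345 + 1890) = 1/6235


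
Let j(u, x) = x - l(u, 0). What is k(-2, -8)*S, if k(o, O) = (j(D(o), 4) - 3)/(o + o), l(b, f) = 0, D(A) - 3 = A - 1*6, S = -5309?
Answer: 5309/4 ≈ 1327.3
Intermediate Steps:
D(A) = -3 + A (D(A) = 3 + (A - 1*6) = 3 + (A - 6) = 3 + (-6 + A) = -3 + A)
j(u, x) = x (j(u, x) = x - 1*0 = x + 0 = x)
k(o, O) = 1/(2*o) (k(o, O) = (4 - 3)/(o + o) = 1/(2*o))
k(-2, -8)*S = ((½)/(-2))*(-5309) = ((½)*(-½))*(-5309) = -¼*(-5309) = 5309/4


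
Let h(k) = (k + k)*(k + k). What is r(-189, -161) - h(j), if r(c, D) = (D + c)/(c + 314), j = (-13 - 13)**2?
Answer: -9139534/5 ≈ -1.8279e+6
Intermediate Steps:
j = 676 (j = (-26)**2 = 676)
r(c, D) = (D + c)/(314 + c)
h(k) = 4*k**2 (h(k) = (2*k)*(2*k) = 4*k**2)
r(-189, -161) - h(j) = (-161 - 189)/(314 - 189) - 4*676**2 = -350/125 - 4*456976 = (1/125)*(-350) - 1*1827904 = -14/5 - 1827904 = -9139534/5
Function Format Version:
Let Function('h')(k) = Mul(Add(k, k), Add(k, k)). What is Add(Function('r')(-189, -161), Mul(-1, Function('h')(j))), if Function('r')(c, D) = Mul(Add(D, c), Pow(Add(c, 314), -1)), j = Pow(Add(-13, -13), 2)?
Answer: Rational(-9139534, 5) ≈ -1.8279e+6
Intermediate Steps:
j = 676 (j = Pow(-26, 2) = 676)
Function('r')(c, D) = Mul(Pow(Add(314, c), -1), Add(D, c)) (Function('r')(c, D) = Mul(Add(D, c), Pow(Add(314, c), -1)) = Mul(Pow(Add(314, c), -1), Add(D, c)))
Function('h')(k) = Mul(4, Pow(k, 2)) (Function('h')(k) = Mul(Mul(2, k), Mul(2, k)) = Mul(4, Pow(k, 2)))
Add(Function('r')(-189, -161), Mul(-1, Function('h')(j))) = Add(Mul(Pow(Add(314, -189), -1), Add(-161, -189)), Mul(-1, Mul(4, Pow(676, 2)))) = Add(Mul(Pow(125, -1), -350), Mul(-1, Mul(4, 456976))) = Add(Mul(Rational(1, 125), -350), Mul(-1, 1827904)) = Add(Rational(-14, 5), -1827904) = Rational(-9139534, 5)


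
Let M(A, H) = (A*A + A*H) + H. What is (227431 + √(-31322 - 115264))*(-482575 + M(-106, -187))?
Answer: -102731492424 - 451704*I*√146586 ≈ -1.0273e+11 - 1.7294e+8*I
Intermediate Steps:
M(A, H) = H + A² + A*H (M(A, H) = (A² + A*H) + H = H + A² + A*H)
(227431 + √(-31322 - 115264))*(-482575 + M(-106, -187)) = (227431 + √(-31322 - 115264))*(-482575 + (-187 + (-106)² - 106*(-187))) = (227431 + √(-146586))*(-482575 + (-187 + 11236 + 19822)) = (227431 + I*√146586)*(-482575 + 30871) = (227431 + I*√146586)*(-451704) = -102731492424 - 451704*I*√146586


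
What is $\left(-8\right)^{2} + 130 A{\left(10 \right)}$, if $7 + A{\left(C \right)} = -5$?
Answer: $-1496$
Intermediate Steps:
$A{\left(C \right)} = -12$ ($A{\left(C \right)} = -7 - 5 = -12$)
$\left(-8\right)^{2} + 130 A{\left(10 \right)} = \left(-8\right)^{2} + 130 \left(-12\right) = 64 - 1560 = -1496$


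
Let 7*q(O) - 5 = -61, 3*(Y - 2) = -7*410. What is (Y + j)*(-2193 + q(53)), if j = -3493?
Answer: 29367943/3 ≈ 9.7893e+6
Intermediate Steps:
Y = -2864/3 (Y = 2 + (-7*410)/3 = 2 + (⅓)*(-2870) = 2 - 2870/3 = -2864/3 ≈ -954.67)
q(O) = -8 (q(O) = 5/7 + (⅐)*(-61) = 5/7 - 61/7 = -8)
(Y + j)*(-2193 + q(53)) = (-2864/3 - 3493)*(-2193 - 8) = -13343/3*(-2201) = 29367943/3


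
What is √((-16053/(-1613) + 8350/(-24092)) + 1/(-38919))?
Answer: √5492935699781027564927238/756203875962 ≈ 3.0993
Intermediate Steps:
√((-16053/(-1613) + 8350/(-24092)) + 1/(-38919)) = √((-16053*(-1/1613) + 8350*(-1/24092)) - 1/38919) = √((16053/1613 - 4175/12046) - 1/38919) = √(186640163/19430198 - 1/38919) = √(7263829073599/756203875962) = √5492935699781027564927238/756203875962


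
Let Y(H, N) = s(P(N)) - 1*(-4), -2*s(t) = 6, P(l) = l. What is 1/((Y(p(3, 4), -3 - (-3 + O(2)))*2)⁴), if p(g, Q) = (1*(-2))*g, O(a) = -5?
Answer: 1/16 ≈ 0.062500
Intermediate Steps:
s(t) = -3 (s(t) = -½*6 = -3)
p(g, Q) = -2*g
Y(H, N) = 1 (Y(H, N) = -3 - 1*(-4) = -3 + 4 = 1)
1/((Y(p(3, 4), -3 - (-3 + O(2)))*2)⁴) = 1/((1*2)⁴) = 1/(2⁴) = 1/16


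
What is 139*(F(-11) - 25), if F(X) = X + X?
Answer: -6533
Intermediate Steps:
F(X) = 2*X
139*(F(-11) - 25) = 139*(2*(-11) - 25) = 139*(-22 - 25) = 139*(-47) = -6533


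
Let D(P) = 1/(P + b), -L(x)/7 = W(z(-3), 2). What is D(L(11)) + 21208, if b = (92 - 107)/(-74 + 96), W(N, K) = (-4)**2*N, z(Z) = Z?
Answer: 156451438/7377 ≈ 21208.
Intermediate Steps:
W(N, K) = 16*N
L(x) = 336 (L(x) = -112*(-3) = -7*(-48) = 336)
b = -15/22 ≈ -0.68182
D(P) = 1/(-15/22 + P) (D(P) = 1/(P - 15/22) = 1/(-15/22 + P))
D(L(11)) + 21208 = 22/(-15 + 22*336) + 21208 = 22/(-15 + 7392) + 21208 = 22/7377 + 21208 = 156451438/7377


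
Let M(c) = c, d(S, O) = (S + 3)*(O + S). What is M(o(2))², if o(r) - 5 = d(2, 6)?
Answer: 2025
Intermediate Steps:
d(S, O) = (3 + S)*(O + S)
o(r) = 45 (o(r) = 5 + (2² + 3*6 + 3*2 + 6*2) = 5 + (4 + 18 + 6 + 12) = 5 + 40 = 45)
M(o(2))² = 45² = 2025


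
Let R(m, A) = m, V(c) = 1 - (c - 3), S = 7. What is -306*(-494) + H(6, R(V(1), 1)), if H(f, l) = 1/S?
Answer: 1058149/7 ≈ 1.5116e+5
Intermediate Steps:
V(c) = 4 - c (V(c) = 1 - (-3 + c) = 1 + (3 - c) = 4 - c)
H(f, l) = 1/7
-306*(-494) + H(6, R(V(1), 1)) = -306*(-494) + 1/7 = 151164 + 1/7 = 1058149/7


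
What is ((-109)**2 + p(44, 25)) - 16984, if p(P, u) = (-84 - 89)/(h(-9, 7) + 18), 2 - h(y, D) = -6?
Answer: -132851/26 ≈ -5109.7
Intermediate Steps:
h(y, D) = 8 (h(y, D) = 2 - 1*(-6) = 2 + 6 = 8)
p(P, u) = -173/26 (p(P, u) = (-84 - 89)/(8 + 18) = -173/26)
((-109)**2 + p(44, 25)) - 16984 = ((-109)**2 - 173/26) - 16984 = (11881 - 173/26) - 16984 = 308733/26 - 16984 = -132851/26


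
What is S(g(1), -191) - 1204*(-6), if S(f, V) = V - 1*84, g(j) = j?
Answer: 6949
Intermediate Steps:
S(f, V) = -84 + V (S(f, V) = V - 84 = -84 + V)
S(g(1), -191) - 1204*(-6) = (-84 - 191) - 1204*(-6) = -275 - 1*(-7224) = -275 + 7224 = 6949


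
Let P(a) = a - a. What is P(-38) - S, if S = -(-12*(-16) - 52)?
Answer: 140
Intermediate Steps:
S = -140 (S = -(192 - 52) = -1*140 = -140)
P(a) = 0
P(-38) - S = 0 - 1*(-140) = 0 + 140 = 140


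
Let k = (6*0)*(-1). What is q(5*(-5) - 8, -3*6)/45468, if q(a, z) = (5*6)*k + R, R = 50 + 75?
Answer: 125/45468 ≈ 0.0027492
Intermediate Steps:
R = 125
k = 0 (k = 0*(-1) = 0)
q(a, z) = 125 (q(a, z) = (5*6)*0 + 125 = 30*0 + 125 = 0 + 125 = 125)
q(5*(-5) - 8, -3*6)/45468 = 125/45468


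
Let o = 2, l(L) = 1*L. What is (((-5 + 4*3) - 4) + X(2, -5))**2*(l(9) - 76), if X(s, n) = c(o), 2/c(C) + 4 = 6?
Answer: -1072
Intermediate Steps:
l(L) = L
c(C) = 1 (c(C) = 2/(-4 + 6) = 2/2 = 2*(1/2) = 1)
X(s, n) = 1
(((-5 + 4*3) - 4) + X(2, -5))**2*(l(9) - 76) = (((-5 + 4*3) - 4) + 1)**2*(9 - 76) = (((-5 + 12) - 4) + 1)**2*(-67) = ((7 - 4) + 1)**2*(-67) = (3 + 1)**2*(-67) = 4**2*(-67) = 16*(-67) = -1072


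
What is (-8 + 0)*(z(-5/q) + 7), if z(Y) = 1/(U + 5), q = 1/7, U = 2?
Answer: -400/7 ≈ -57.143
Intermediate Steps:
q = 1/7 ≈ 0.14286
z(Y) = 1/7 (z(Y) = 1/(2 + 5) = 1/7)
(-8 + 0)*(z(-5/q) + 7) = (-8 + 0)*(1/7 + 7) = -8*50/7 = -400/7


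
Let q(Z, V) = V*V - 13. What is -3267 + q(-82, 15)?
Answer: -3055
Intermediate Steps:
q(Z, V) = -13 + V² (q(Z, V) = V² - 13 = -13 + V²)
-3267 + q(-82, 15) = -3267 + (-13 + 15²) = -3267 + (-13 + 225) = -3267 + 212 = -3055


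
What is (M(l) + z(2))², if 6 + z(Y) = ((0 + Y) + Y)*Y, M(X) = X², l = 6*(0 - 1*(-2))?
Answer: 21316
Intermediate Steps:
l = 12 (l = 6*(0 + 2) = 6*2 = 12)
z(Y) = -6 + 2*Y² (z(Y) = -6 + ((0 + Y) + Y)*Y = -6 + (Y + Y)*Y = -6 + (2*Y)*Y = -6 + 2*Y²)
(M(l) + z(2))² = (12² + (-6 + 2*2²))² = (144 + (-6 + 2*4))² = (144 + (-6 + 8))² = (144 + 2)² = 146² = 21316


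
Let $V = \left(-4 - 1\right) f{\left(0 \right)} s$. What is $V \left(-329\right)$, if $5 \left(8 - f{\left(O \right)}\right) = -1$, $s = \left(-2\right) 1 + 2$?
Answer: $0$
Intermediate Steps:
$s = 0$ ($s = -2 + 2 = 0$)
$f{\left(O \right)} = \frac{41}{5}$ ($f{\left(O \right)} = 8 - - \frac{1}{5} = 8 + \frac{1}{5} = \frac{41}{5}$)
$V = 0$ ($V = \left(-4 - 1\right) \frac{41}{5} \cdot 0 = \left(-5\right) \frac{41}{5} \cdot 0 = \left(-41\right) 0 = 0$)
$V \left(-329\right) = 0 \left(-329\right) = 0$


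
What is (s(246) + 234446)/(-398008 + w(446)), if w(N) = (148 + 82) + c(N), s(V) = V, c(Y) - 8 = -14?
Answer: -58673/99446 ≈ -0.59000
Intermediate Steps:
c(Y) = -6 (c(Y) = 8 - 14 = -6)
w(N) = 224 (w(N) = (148 + 82) - 6 = 230 - 6 = 224)
(s(246) + 234446)/(-398008 + w(446)) = (246 + 234446)/(-398008 + 224) = 234692/(-397784) = 234692*(-1/397784) = -58673/99446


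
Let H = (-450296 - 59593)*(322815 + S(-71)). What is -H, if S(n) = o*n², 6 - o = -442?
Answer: 1316116818687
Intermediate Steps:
o = 448 (o = 6 - 1*(-442) = 6 + 442 = 448)
S(n) = 448*n²
H = -1316116818687 (H = (-450296 - 59593)*(322815 + 448*(-71)²) = -509889*(322815 + 448*5041) = -509889*(322815 + 2258368) = -509889*2581183 = -1316116818687)
-H = -1*(-1316116818687) = 1316116818687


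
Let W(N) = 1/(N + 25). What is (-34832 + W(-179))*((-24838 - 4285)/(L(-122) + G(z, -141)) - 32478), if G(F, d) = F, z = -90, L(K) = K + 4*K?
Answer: 121795107634533/107800 ≈ 1.1298e+9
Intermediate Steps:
L(K) = 5*K
W(N) = 1/(25 + N)
(-34832 + W(-179))*((-24838 - 4285)/(L(-122) + G(z, -141)) - 32478) = (-34832 + 1/(25 - 179))*((-24838 - 4285)/(5*(-122) - 90) - 32478) = (-34832 + 1/(-154))*(-29123/(-610 - 90) - 32478) = (-34832 - 1/154)*(-29123/(-700) - 32478) = -5364129*(-29123*(-1/700) - 32478)/154 = -5364129*(29123/700 - 32478)/154 = -5364129/154*(-22705477/700) = 121795107634533/107800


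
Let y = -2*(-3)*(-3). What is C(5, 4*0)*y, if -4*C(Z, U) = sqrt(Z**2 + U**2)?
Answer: 45/2 ≈ 22.500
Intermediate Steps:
y = -18 (y = 6*(-3) = -18)
C(Z, U) = -sqrt(U**2 + Z**2)/4 (C(Z, U) = -sqrt(Z**2 + U**2)/4 = -sqrt(U**2 + Z**2)/4)
C(5, 4*0)*y = -sqrt((4*0)**2 + 5**2)/4*(-18) = -sqrt(0**2 + 25)/4*(-18) = -sqrt(0 + 25)/4*(-18) = -sqrt(25)/4*(-18) = -1/4*5*(-18) = -5/4*(-18) = 45/2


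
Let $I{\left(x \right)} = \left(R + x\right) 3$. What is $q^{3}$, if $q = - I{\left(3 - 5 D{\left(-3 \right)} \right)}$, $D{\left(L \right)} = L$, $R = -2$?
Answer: $-110592$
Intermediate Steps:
$I{\left(x \right)} = -6 + 3 x$ ($I{\left(x \right)} = \left(-2 + x\right) 3 = -6 + 3 x$)
$q = -48$ ($q = - (-6 + 3 \left(3 - -15\right)) = - (-6 + 3 \left(3 + 15\right)) = - (-6 + 3 \cdot 18) = - (-6 + 54) = \left(-1\right) 48 = -48$)
$q^{3} = \left(-48\right)^{3} = -110592$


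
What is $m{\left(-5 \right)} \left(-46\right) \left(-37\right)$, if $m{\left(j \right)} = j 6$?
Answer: $-51060$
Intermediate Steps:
$m{\left(j \right)} = 6 j$
$m{\left(-5 \right)} \left(-46\right) \left(-37\right) = 6 \left(-5\right) \left(-46\right) \left(-37\right) = \left(-30\right) \left(-46\right) \left(-37\right) = 1380 \left(-37\right) = -51060$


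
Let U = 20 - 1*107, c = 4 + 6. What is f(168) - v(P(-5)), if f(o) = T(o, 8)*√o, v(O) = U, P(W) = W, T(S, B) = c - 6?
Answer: 87 + 8*√42 ≈ 138.85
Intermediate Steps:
c = 10
T(S, B) = 4 (T(S, B) = 10 - 6 = 4)
U = -87 (U = 20 - 107 = -87)
v(O) = -87
f(o) = 4*√o
f(168) - v(P(-5)) = 4*√168 - 1*(-87) = 4*(2*√42) + 87 = 8*√42 + 87 = 87 + 8*√42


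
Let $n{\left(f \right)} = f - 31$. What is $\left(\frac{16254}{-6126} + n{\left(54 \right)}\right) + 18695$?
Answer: $\frac{19108369}{1021} \approx 18715.0$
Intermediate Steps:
$n{\left(f \right)} = -31 + f$
$\left(\frac{16254}{-6126} + n{\left(54 \right)}\right) + 18695 = \left(\frac{16254}{-6126} + \left(-31 + 54\right)\right) + 18695 = \left(16254 \left(- \frac{1}{6126}\right) + 23\right) + 18695 = \left(- \frac{2709}{1021} + 23\right) + 18695 = \frac{20774}{1021} + 18695 = \frac{19108369}{1021}$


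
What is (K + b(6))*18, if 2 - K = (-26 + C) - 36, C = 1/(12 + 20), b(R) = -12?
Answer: 14967/16 ≈ 935.44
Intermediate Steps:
C = 1/32 ≈ 0.031250
K = 2047/32 (K = 2 - ((-26 + 1/32) - 36) = 2 - (-831/32 - 36) = 2 - 1*(-1983/32) = 2 + 1983/32 = 2047/32 ≈ 63.969)
(K + b(6))*18 = (2047/32 - 12)*18 = (1663/32)*18 = 14967/16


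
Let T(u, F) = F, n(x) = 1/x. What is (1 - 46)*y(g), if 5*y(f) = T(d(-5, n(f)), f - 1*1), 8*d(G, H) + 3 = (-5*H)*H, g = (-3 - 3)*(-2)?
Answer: -99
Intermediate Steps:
g = 12 (g = -6*(-2) = 12)
n(x) = 1/x
d(G, H) = -3/8 - 5*H²/8 (d(G, H) = -3/8 + ((-5*H)*H)/8 = -3/8 + (-5*H²)/8 = -3/8 - 5*H²/8)
y(f) = -⅕ + f/5 (y(f) = (f - 1*1)/5 = (f - 1)/5 = (-1 + f)/5 = -⅕ + f/5)
(1 - 46)*y(g) = (1 - 46)*(-⅕ + (⅕)*12) = -45*(-⅕ + 12/5) = -45*11/5 = -99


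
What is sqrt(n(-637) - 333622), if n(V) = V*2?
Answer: 4*I*sqrt(20931) ≈ 578.7*I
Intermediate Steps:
n(V) = 2*V
sqrt(n(-637) - 333622) = sqrt(2*(-637) - 333622) = sqrt(-1274 - 333622) = sqrt(-334896) = 4*I*sqrt(20931)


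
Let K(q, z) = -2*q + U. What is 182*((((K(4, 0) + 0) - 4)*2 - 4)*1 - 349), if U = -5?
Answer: -70434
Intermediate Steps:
K(q, z) = -5 - 2*q (K(q, z) = -2*q - 5 = -5 - 2*q)
182*((((K(4, 0) + 0) - 4)*2 - 4)*1 - 349) = 182*(((((-5 - 2*4) + 0) - 4)*2 - 4)*1 - 349) = 182*(((((-5 - 8) + 0) - 4)*2 - 4)*1 - 349) = 182*((((-13 + 0) - 4)*2 - 4)*1 - 349) = 182*(((-13 - 4)*2 - 4)*1 - 349) = 182*((-17*2 - 4)*1 - 349) = 182*((-34 - 4)*1 - 349) = 182*(-38*1 - 349) = 182*(-38 - 349) = 182*(-387) = -70434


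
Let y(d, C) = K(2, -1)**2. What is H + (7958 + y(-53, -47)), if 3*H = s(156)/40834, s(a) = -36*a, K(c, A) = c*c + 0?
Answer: 162804222/20417 ≈ 7974.0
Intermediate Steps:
K(c, A) = c**2 (K(c, A) = c**2 + 0 = c**2)
y(d, C) = 16 (y(d, C) = (2**2)**2 = 4**2 = 16)
H = -936/20417 (H = (-36*156/40834)/3 = (-5616*1/40834)/3 = (1/3)*(-2808/20417) = -936/20417 ≈ -0.045844)
H + (7958 + y(-53, -47)) = -936/20417 + (7958 + 16) = -936/20417 + 7974 = 162804222/20417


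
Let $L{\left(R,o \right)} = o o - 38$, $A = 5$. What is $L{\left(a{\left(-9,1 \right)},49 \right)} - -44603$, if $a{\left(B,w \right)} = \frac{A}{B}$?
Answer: $46966$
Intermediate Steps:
$a{\left(B,w \right)} = \frac{5}{B}$
$L{\left(R,o \right)} = -38 + o^{2}$ ($L{\left(R,o \right)} = o^{2} - 38 = -38 + o^{2}$)
$L{\left(a{\left(-9,1 \right)},49 \right)} - -44603 = \left(-38 + 49^{2}\right) - -44603 = \left(-38 + 2401\right) + 44603 = 2363 + 44603 = 46966$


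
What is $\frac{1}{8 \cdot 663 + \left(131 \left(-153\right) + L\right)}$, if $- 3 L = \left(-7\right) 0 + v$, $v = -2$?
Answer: $- \frac{3}{44215} \approx -6.785 \cdot 10^{-5}$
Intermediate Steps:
$L = \frac{2}{3}$ ($L = - \frac{\left(-7\right) 0 - 2}{3} = - \frac{0 - 2}{3} = \left(- \frac{1}{3}\right) \left(-2\right) = \frac{2}{3} \approx 0.66667$)
$\frac{1}{8 \cdot 663 + \left(131 \left(-153\right) + L\right)} = \frac{1}{8 \cdot 663 + \left(131 \left(-153\right) + \frac{2}{3}\right)} = \frac{1}{5304 + \left(-20043 + \frac{2}{3}\right)} = \frac{1}{5304 - \frac{60127}{3}} = \frac{1}{- \frac{44215}{3}} = - \frac{3}{44215}$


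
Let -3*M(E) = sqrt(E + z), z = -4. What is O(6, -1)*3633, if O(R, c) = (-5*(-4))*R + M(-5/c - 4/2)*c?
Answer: 435960 + 1211*I ≈ 4.3596e+5 + 1211.0*I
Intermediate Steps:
M(E) = -sqrt(-4 + E)/3 (M(E) = -sqrt(E - 4)/3 = -sqrt(-4 + E)/3)
O(R, c) = 20*R - c*sqrt(-6 - 5/c)/3 (O(R, c) = (-5*(-4))*R + (-sqrt(-4 + (-5/c - 4/2))/3)*c = 20*R + (-sqrt(-4 + (-5/c - 4*1/2))/3)*c = 20*R + (-sqrt(-4 + (-5/c - 2))/3)*c = 20*R + (-sqrt(-4 + (-2 - 5/c))/3)*c = 20*R + (-sqrt(-6 - 5/c)/3)*c = 20*R - c*sqrt(-6 - 5/c)/3)
O(6, -1)*3633 = (20*6 - 1/3*(-1)*sqrt(-6 - 5/(-1)))*3633 = (120 - 1/3*(-1)*sqrt(-6 - 5*(-1)))*3633 = (120 - 1/3*(-1)*sqrt(-6 + 5))*3633 = (120 - 1/3*(-1)*sqrt(-1))*3633 = (120 - 1/3*(-1)*I)*3633 = (120 + I/3)*3633 = 435960 + 1211*I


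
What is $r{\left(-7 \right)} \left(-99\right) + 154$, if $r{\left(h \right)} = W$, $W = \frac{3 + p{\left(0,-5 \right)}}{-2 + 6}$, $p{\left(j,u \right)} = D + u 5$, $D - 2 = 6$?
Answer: $\frac{1001}{2} \approx 500.5$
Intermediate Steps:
$D = 8$ ($D = 2 + 6 = 8$)
$p{\left(j,u \right)} = 8 + 5 u$ ($p{\left(j,u \right)} = 8 + u 5 = 8 + 5 u$)
$W = - \frac{7}{2}$ ($W = \frac{3 + \left(8 + 5 \left(-5\right)\right)}{-2 + 6} = \frac{3 + \left(8 - 25\right)}{4} = \left(3 - 17\right) \frac{1}{4} = \left(-14\right) \frac{1}{4} = - \frac{7}{2} \approx -3.5$)
$r{\left(h \right)} = - \frac{7}{2}$
$r{\left(-7 \right)} \left(-99\right) + 154 = \left(- \frac{7}{2}\right) \left(-99\right) + 154 = \frac{693}{2} + 154 = \frac{1001}{2}$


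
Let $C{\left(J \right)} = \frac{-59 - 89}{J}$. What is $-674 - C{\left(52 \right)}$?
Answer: $- \frac{8725}{13} \approx -671.15$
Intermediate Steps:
$C{\left(J \right)} = - \frac{148}{J}$
$-674 - C{\left(52 \right)} = -674 - - \frac{148}{52} = -674 - \left(-148\right) \frac{1}{52} = -674 - - \frac{37}{13} = -674 + \frac{37}{13} = - \frac{8725}{13}$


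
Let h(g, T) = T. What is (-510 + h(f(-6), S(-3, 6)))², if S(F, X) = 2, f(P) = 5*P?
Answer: 258064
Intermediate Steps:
(-510 + h(f(-6), S(-3, 6)))² = (-510 + 2)² = (-508)² = 258064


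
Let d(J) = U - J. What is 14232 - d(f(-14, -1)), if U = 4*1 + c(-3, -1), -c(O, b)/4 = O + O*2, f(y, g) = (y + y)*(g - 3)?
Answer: 14304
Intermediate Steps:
f(y, g) = 2*y*(-3 + g) (f(y, g) = (2*y)*(-3 + g) = 2*y*(-3 + g))
c(O, b) = -12*O (c(O, b) = -4*(O + O*2) = -4*(O + 2*O) = -12*O)
U = 40 (U = 4*1 - 12*(-3) = 4 + 36 = 40)
d(J) = 40 - J
14232 - d(f(-14, -1)) = 14232 - (40 - 2*(-14)*(-3 - 1)) = 14232 - (40 - 2*(-14)*(-4)) = 14232 - (40 - 1*112) = 14232 - (40 - 112) = 14232 - 1*(-72) = 14232 + 72 = 14304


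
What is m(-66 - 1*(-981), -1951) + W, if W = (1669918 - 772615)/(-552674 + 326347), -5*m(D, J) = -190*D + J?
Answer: 39784026412/1131635 ≈ 35156.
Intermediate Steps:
m(D, J) = 38*D - J/5 (m(D, J) = -(-190*D + J)/5 = -(J - 190*D)/5 = 38*D - J/5)
W = -897303/226327 (W = 897303/(-226327) = 897303*(-1/226327) = -897303/226327 ≈ -3.9646)
m(-66 - 1*(-981), -1951) + W = (38*(-66 - 1*(-981)) - ⅕*(-1951)) - 897303/226327 = (38*(-66 + 981) + 1951/5) - 897303/226327 = (38*915 + 1951/5) - 897303/226327 = (34770 + 1951/5) - 897303/226327 = 175801/5 - 897303/226327 = 39784026412/1131635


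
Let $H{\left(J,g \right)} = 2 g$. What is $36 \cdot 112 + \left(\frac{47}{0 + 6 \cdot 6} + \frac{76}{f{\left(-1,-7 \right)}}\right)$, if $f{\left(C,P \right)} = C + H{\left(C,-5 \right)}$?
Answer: $\frac{1594453}{396} \approx 4026.4$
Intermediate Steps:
$f{\left(C,P \right)} = -10 + C$ ($f{\left(C,P \right)} = C + 2 \left(-5\right) = C - 10 = -10 + C$)
$36 \cdot 112 + \left(\frac{47}{0 + 6 \cdot 6} + \frac{76}{f{\left(-1,-7 \right)}}\right) = 36 \cdot 112 + \left(\frac{47}{0 + 6 \cdot 6} + \frac{76}{-10 - 1}\right) = 4032 + \left(\frac{47}{0 + 36} + \frac{76}{-11}\right) = 4032 + \left(\frac{47}{36} + 76 \left(- \frac{1}{11}\right)\right) = 4032 + \left(47 \cdot \frac{1}{36} - \frac{76}{11}\right) = 4032 + \left(\frac{47}{36} - \frac{76}{11}\right) = 4032 - \frac{2219}{396} = \frac{1594453}{396}$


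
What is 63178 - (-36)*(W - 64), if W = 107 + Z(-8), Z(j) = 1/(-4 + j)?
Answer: 64723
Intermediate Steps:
W = 1283/12 (W = 107 + 1/(-4 - 8) = 107 + 1/(-12) = 107 - 1/12 = 1283/12 ≈ 106.92)
63178 - (-36)*(W - 64) = 63178 - (-36)*(1283/12 - 64) = 63178 - (-36)*515/12 = 63178 - 1*(-1545) = 63178 + 1545 = 64723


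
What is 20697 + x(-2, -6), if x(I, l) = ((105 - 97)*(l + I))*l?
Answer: 21081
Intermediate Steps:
x(I, l) = l*(8*I + 8*l) (x(I, l) = (8*(I + l))*l = (8*I + 8*l)*l = l*(8*I + 8*l))
20697 + x(-2, -6) = 20697 + 8*(-6)*(-2 - 6) = 20697 + 8*(-6)*(-8) = 20697 + 384 = 21081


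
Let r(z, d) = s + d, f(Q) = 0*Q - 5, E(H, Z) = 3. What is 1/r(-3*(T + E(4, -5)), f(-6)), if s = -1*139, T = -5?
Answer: -1/144 ≈ -0.0069444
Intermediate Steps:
s = -139
f(Q) = -5 (f(Q) = 0 - 5 = -5)
r(z, d) = -139 + d
1/r(-3*(T + E(4, -5)), f(-6)) = 1/(-139 - 5) = 1/(-144) = -1/144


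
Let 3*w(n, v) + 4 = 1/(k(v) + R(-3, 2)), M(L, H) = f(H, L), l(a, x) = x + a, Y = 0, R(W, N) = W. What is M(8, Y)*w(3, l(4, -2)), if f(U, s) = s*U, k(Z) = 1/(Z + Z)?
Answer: 0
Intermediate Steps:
k(Z) = 1/(2*Z)
l(a, x) = a + x
f(U, s) = U*s
M(L, H) = H*L
w(n, v) = -4/3 + 1/(3*(-3 + 1/(2*v))) (w(n, v) = -4/3 + 1/(3*(1/(2*v) - 3)) = -4/3 + 1/(3*(-3 + 1/(2*v))))
M(8, Y)*w(3, l(4, -2)) = (0*8)*(2*(2 - 13*(4 - 2))/(3*(-1 + 6*(4 - 2)))) = 0*(2*(2 - 13*2)/(3*(-1 + 6*2))) = 0*(2*(2 - 26)/(3*(-1 + 12))) = 0*((⅔)*(-24)/11) = 0*((⅔)*(1/11)*(-24)) = 0*(-16/11) = 0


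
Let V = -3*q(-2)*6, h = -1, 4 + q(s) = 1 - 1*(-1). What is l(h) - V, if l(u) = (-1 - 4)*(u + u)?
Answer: -26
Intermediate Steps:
q(s) = -2 (q(s) = -4 + (1 - 1*(-1)) = -4 + (1 + 1) = -4 + 2 = -2)
l(u) = -10*u
V = 36 (V = -3*(-2)*6 = 6*6 = 36)
l(h) - V = -10*(-1) - 1*36 = 10 - 36 = -26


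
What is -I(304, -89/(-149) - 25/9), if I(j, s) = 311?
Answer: -311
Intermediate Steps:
-I(304, -89/(-149) - 25/9) = -1*311 = -311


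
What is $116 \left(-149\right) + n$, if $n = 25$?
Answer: $-17259$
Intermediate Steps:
$116 \left(-149\right) + n = 116 \left(-149\right) + 25 = -17284 + 25 = -17259$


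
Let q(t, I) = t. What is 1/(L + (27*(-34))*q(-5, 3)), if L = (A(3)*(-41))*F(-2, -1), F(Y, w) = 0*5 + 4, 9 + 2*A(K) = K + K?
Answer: 1/4836 ≈ 0.00020678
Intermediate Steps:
A(K) = -9/2 + K (A(K) = -9/2 + (K + K)/2 = -9/2 + (2*K)/2 = -9/2 + K)
F(Y, w) = 4 (F(Y, w) = 0 + 4 = 4)
L = 246 (L = ((-9/2 + 3)*(-41))*4 = -3/2*(-41)*4 = (123/2)*4 = 246)
1/(L + (27*(-34))*q(-5, 3)) = 1/(246 + (27*(-34))*(-5)) = 1/(246 - 918*(-5)) = 1/(246 + 4590) = 1/4836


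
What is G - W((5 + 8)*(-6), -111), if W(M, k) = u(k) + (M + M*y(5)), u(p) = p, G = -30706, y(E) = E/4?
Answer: -60839/2 ≈ -30420.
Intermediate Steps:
y(E) = E/4 (y(E) = E*(¼) = E/4)
W(M, k) = k + 9*M/4 (W(M, k) = k + (M + M*((¼)*5)) = k + (M + M*(5/4)) = k + (M + 5*M/4) = k + 9*M/4)
G - W((5 + 8)*(-6), -111) = -30706 - (-111 + 9*((5 + 8)*(-6))/4) = -30706 - (-111 + 9*(13*(-6))/4) = -30706 - (-111 + (9/4)*(-78)) = -30706 - (-111 - 351/2) = -30706 - 1*(-573/2) = -30706 + 573/2 = -60839/2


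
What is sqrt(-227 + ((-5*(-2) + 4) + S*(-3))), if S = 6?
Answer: I*sqrt(231) ≈ 15.199*I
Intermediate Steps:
sqrt(-227 + ((-5*(-2) + 4) + S*(-3))) = sqrt(-227 + ((-5*(-2) + 4) + 6*(-3))) = sqrt(-227 + ((10 + 4) - 18)) = sqrt(-227 + (14 - 18)) = sqrt(-227 - 4) = sqrt(-231) = I*sqrt(231)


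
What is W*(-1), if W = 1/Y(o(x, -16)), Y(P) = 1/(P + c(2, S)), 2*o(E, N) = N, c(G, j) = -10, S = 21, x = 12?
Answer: 18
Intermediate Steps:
o(E, N) = N/2
Y(P) = 1/(-10 + P) (Y(P) = 1/(P - 10) = 1/(-10 + P))
W = -18 (W = 1/(1/(-10 + (½)*(-16))) = 1/(1/(-10 - 8)) = 1/(1/(-18)) = 1/(-1/18) = -18)
W*(-1) = -18*(-1) = 18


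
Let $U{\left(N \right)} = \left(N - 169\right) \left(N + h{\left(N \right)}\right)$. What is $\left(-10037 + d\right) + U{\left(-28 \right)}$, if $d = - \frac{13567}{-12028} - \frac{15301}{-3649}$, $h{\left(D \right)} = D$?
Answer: $\frac{43904267551}{43890172} \approx 1000.3$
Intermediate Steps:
$U{\left(N \right)} = 2 N \left(-169 + N\right)$ ($U{\left(N \right)} = \left(N - 169\right) \left(N + N\right) = \left(-169 + N\right) 2 N = 2 N \left(-169 + N\right)$)
$d = \frac{233546411}{43890172}$ ($d = \left(-13567\right) \left(- \frac{1}{12028}\right) - - \frac{15301}{3649} = \frac{13567}{12028} + \frac{15301}{3649} = \frac{233546411}{43890172} \approx 5.3212$)
$\left(-10037 + d\right) + U{\left(-28 \right)} = \left(-10037 + \frac{233546411}{43890172}\right) + 2 \left(-28\right) \left(-169 - 28\right) = - \frac{440292109953}{43890172} + 2 \left(-28\right) \left(-197\right) = - \frac{440292109953}{43890172} + 11032 = \frac{43904267551}{43890172}$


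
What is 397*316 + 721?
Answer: 126173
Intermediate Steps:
397*316 + 721 = 125452 + 721 = 126173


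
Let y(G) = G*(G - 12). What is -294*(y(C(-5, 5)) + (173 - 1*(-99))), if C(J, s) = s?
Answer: -69678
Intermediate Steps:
y(G) = G*(-12 + G)
-294*(y(C(-5, 5)) + (173 - 1*(-99))) = -294*(5*(-12 + 5) + (173 - 1*(-99))) = -294*(5*(-7) + (173 + 99)) = -294*(-35 + 272) = -294*237 = -69678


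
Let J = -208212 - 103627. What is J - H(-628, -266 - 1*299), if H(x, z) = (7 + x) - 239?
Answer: -310979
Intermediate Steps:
J = -311839
H(x, z) = -232 + x
J - H(-628, -266 - 1*299) = -311839 - (-232 - 628) = -311839 - 1*(-860) = -311839 + 860 = -310979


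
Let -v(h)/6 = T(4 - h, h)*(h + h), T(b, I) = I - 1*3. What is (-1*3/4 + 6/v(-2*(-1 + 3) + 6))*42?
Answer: -21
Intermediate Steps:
T(b, I) = -3 + I (T(b, I) = I - 3 = -3 + I)
v(h) = -12*h*(-3 + h) (v(h) = -6*(-3 + h)*(h + h) = -6*(-3 + h)*2*h = -12*h*(-3 + h))
(-1*3/4 + 6/v(-2*(-1 + 3) + 6))*42 = (-1*3/4 + 6/((12*(-2*(-1 + 3) + 6)*(3 - (-2*(-1 + 3) + 6)))))*42 = (-3*¼ + 6/((12*(-2*2 + 6)*(3 - (-2*2 + 6)))))*42 = (-¾ + 6/((12*(-4 + 6)*(3 - (-4 + 6)))))*42 = (-¾ + 6/((12*2*(3 - 1*2))))*42 = (-¾ + 6/((12*2*(3 - 2))))*42 = (-¾ + 6/((12*2*1)))*42 = (-¾ + 6/24)*42 = (-¾ + 6*(1/24))*42 = (-¾ + ¼)*42 = -½*42 = -21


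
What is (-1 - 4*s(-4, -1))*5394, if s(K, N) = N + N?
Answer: 37758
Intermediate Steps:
s(K, N) = 2*N
(-1 - 4*s(-4, -1))*5394 = (-1 - 8*(-1))*5394 = (-1 - 4*(-2))*5394 = (-1 + 8)*5394 = 7*5394 = 37758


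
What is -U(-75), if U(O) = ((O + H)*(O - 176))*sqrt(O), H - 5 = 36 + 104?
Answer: 87850*I*sqrt(3) ≈ 1.5216e+5*I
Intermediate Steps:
H = 145 (H = 5 + (36 + 104) = 5 + 140 = 145)
U(O) = sqrt(O)*(-176 + O)*(145 + O) (U(O) = ((O + 145)*(O - 176))*sqrt(O) = ((145 + O)*(-176 + O))*sqrt(O) = ((-176 + O)*(145 + O))*sqrt(O) = sqrt(O)*(-176 + O)*(145 + O))
-U(-75) = -sqrt(-75)*(-25520 + (-75)**2 - 31*(-75)) = -5*I*sqrt(3)*(-25520 + 5625 + 2325) = -5*I*sqrt(3)*(-17570) = -(-87850)*I*sqrt(3) = 87850*I*sqrt(3)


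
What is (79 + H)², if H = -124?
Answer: 2025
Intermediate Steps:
(79 + H)² = (79 - 124)² = (-45)² = 2025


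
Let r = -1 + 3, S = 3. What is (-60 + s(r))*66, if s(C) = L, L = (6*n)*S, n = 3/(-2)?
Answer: -5742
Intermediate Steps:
n = -3/2 (n = 3*(-½) = -3/2 ≈ -1.5000)
r = 2
L = -27 (L = (6*(-3/2))*3 = -9*3 = -27)
s(C) = -27
(-60 + s(r))*66 = (-60 - 27)*66 = -87*66 = -5742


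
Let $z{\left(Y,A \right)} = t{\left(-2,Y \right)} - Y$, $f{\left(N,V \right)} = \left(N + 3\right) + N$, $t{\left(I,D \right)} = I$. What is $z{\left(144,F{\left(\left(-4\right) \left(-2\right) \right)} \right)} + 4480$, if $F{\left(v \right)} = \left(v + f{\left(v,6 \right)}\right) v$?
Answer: $4334$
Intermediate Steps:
$f{\left(N,V \right)} = 3 + 2 N$ ($f{\left(N,V \right)} = \left(3 + N\right) + N = 3 + 2 N$)
$F{\left(v \right)} = v \left(3 + 3 v\right)$ ($F{\left(v \right)} = \left(v + \left(3 + 2 v\right)\right) v = \left(3 + 3 v\right) v = v \left(3 + 3 v\right)$)
$z{\left(Y,A \right)} = -2 - Y$
$z{\left(144,F{\left(\left(-4\right) \left(-2\right) \right)} \right)} + 4480 = \left(-2 - 144\right) + 4480 = -146 + 4480 = 4334$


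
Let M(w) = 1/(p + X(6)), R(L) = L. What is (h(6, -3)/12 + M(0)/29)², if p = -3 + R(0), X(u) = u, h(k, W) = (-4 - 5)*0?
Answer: 1/7569 ≈ 0.00013212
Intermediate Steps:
h(k, W) = 0 (h(k, W) = -9*0 = 0)
p = -3 (p = -3 + 0 = -3)
M(w) = ⅓ (M(w) = 1/(-3 + 6) = 1/3 = ⅓)
(h(6, -3)/12 + M(0)/29)² = (0/12 + (⅓)/29)² = (0*(1/12) + (⅓)*(1/29))² = (0 + 1/87)² = (1/87)² = 1/7569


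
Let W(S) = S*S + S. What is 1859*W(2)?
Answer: 11154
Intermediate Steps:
W(S) = S + S**2 (W(S) = S**2 + S = S + S**2)
1859*W(2) = 1859*(2*(1 + 2)) = 1859*(2*3) = 1859*6 = 11154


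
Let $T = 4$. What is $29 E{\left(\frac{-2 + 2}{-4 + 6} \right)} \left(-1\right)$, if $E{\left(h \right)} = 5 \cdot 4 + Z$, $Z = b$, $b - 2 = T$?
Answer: $-754$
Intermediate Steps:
$b = 6$ ($b = 2 + 4 = 6$)
$Z = 6$
$E{\left(h \right)} = 26$ ($E{\left(h \right)} = 5 \cdot 4 + 6 = 20 + 6 = 26$)
$29 E{\left(\frac{-2 + 2}{-4 + 6} \right)} \left(-1\right) = 29 \cdot 26 \left(-1\right) = 754 \left(-1\right) = -754$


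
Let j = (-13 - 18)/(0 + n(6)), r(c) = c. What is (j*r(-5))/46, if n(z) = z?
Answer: 155/276 ≈ 0.56159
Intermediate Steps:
j = -31/6 (j = (-13 - 18)/(0 + 6) = -31/6 ≈ -5.1667)
(j*r(-5))/46 = -31/6*(-5)/46 = (155/6)*(1/46) = 155/276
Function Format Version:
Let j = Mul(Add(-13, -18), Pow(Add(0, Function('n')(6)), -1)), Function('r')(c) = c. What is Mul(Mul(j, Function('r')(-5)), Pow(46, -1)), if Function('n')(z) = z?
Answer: Rational(155, 276) ≈ 0.56159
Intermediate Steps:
j = Rational(-31, 6) (j = Mul(Add(-13, -18), Pow(Add(0, 6), -1)) = Mul(-31, Pow(6, -1)) = Mul(-31, Rational(1, 6)) = Rational(-31, 6) ≈ -5.1667)
Mul(Mul(j, Function('r')(-5)), Pow(46, -1)) = Mul(Mul(Rational(-31, 6), -5), Pow(46, -1)) = Mul(Rational(155, 6), Rational(1, 46)) = Rational(155, 276)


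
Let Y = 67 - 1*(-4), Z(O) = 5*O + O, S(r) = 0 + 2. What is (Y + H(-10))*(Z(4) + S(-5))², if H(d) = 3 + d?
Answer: 43264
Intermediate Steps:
S(r) = 2
Z(O) = 6*O
Y = 71 (Y = 67 + 4 = 71)
(Y + H(-10))*(Z(4) + S(-5))² = (71 + (3 - 10))*(6*4 + 2)² = (71 - 7)*(24 + 2)² = 64*26² = 64*676 = 43264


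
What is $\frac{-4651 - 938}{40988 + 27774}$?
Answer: $- \frac{5589}{68762} \approx -0.08128$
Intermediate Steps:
$\frac{-4651 - 938}{40988 + 27774} = - \frac{5589}{68762}$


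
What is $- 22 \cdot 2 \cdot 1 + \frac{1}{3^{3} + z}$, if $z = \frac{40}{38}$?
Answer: $- \frac{23433}{533} \approx -43.964$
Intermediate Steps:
$z = \frac{20}{19}$ ($z = 40 \cdot \frac{1}{38} = \frac{20}{19} \approx 1.0526$)
$- 22 \cdot 2 \cdot 1 + \frac{1}{3^{3} + z} = - 22 \cdot 2 \cdot 1 + \frac{1}{3^{3} + \frac{20}{19}} = \left(-22\right) 2 + \frac{1}{27 + \frac{20}{19}} = -44 + \frac{1}{\frac{533}{19}} = -44 + \frac{19}{533} = - \frac{23433}{533}$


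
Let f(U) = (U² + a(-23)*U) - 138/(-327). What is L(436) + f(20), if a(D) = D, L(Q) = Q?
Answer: 41030/109 ≈ 376.42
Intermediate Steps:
f(U) = 46/109 + U² - 23*U (f(U) = (U² - 23*U) - 138/(-327) = (U² - 23*U) - 138*(-1/327) = (U² - 23*U) + 46/109 = 46/109 + U² - 23*U)
L(436) + f(20) = 436 + (46/109 + 20² - 23*20) = 436 + (46/109 + 400 - 460) = 436 - 6494/109 = 41030/109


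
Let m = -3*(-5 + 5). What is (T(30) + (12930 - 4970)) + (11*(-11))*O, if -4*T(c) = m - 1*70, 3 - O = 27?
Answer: 21763/2 ≈ 10882.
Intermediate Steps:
O = -24 (O = 3 - 1*27 = 3 - 27 = -24)
m = 0 (m = -3*0 = 0)
T(c) = 35/2 (T(c) = -(0 - 1*70)/4 = -(0 - 70)/4 = -¼*(-70) = 35/2)
(T(30) + (12930 - 4970)) + (11*(-11))*O = (35/2 + (12930 - 4970)) + (11*(-11))*(-24) = (35/2 + 7960) - 121*(-24) = 15955/2 + 2904 = 21763/2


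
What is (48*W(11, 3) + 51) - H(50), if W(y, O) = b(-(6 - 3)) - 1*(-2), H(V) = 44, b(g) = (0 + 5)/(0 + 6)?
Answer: 143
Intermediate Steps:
b(g) = ⅚ (b(g) = 5/6 = 5*(⅙) = ⅚)
W(y, O) = 17/6 (W(y, O) = ⅚ - 1*(-2) = ⅚ + 2 = 17/6)
(48*W(11, 3) + 51) - H(50) = (48*(17/6) + 51) - 1*44 = (136 + 51) - 44 = 187 - 44 = 143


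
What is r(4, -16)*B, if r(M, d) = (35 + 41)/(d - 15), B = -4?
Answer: 304/31 ≈ 9.8065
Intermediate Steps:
r(M, d) = 76/(-15 + d)
r(4, -16)*B = (76/(-15 - 16))*(-4) = (76/(-31))*(-4) = (76*(-1/31))*(-4) = -76/31*(-4) = 304/31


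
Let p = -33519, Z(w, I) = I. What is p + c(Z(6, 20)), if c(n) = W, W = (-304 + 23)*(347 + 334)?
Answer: -224880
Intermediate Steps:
W = -191361 (W = -281*681 = -191361)
c(n) = -191361
p + c(Z(6, 20)) = -33519 - 191361 = -224880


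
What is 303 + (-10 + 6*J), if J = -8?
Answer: 245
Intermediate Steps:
303 + (-10 + 6*J) = 303 + (-10 + 6*(-8)) = 303 + (-10 - 48) = 303 - 58 = 245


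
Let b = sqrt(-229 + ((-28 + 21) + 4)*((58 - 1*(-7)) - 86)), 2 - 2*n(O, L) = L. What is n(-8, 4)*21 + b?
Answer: -21 + I*sqrt(166) ≈ -21.0 + 12.884*I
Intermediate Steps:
n(O, L) = 1 - L/2
b = I*sqrt(166) (b = sqrt(-229 + (-7 + 4)*((58 + 7) - 86)) = sqrt(-229 - 3*(65 - 86)) = sqrt(-229 - 3*(-21)) = sqrt(-229 + 63) = sqrt(-166) = I*sqrt(166) ≈ 12.884*I)
n(-8, 4)*21 + b = (1 - 1/2*4)*21 + I*sqrt(166) = (1 - 2)*21 + I*sqrt(166) = -1*21 + I*sqrt(166) = -21 + I*sqrt(166)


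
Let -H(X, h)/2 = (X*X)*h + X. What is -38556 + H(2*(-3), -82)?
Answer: -32640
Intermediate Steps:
H(X, h) = -2*X - 2*h*X**2 (H(X, h) = -2*((X*X)*h + X) = -2*(X**2*h + X) = -2*(h*X**2 + X) = -2*(X + h*X**2) = -2*X - 2*h*X**2)
-38556 + H(2*(-3), -82) = -38556 - 2*2*(-3)*(1 + (2*(-3))*(-82)) = -38556 - 2*(-6)*(1 - 6*(-82)) = -38556 - 2*(-6)*(1 + 492) = -38556 - 2*(-6)*493 = -38556 + 5916 = -32640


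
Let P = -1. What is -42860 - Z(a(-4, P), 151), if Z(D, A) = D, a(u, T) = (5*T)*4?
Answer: -42840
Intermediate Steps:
a(u, T) = 20*T
-42860 - Z(a(-4, P), 151) = -42860 - 20*(-1) = -42860 - 1*(-20) = -42860 + 20 = -42840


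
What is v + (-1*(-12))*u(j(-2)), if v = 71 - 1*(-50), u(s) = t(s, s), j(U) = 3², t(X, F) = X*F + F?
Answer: 1201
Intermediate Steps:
t(X, F) = F + F*X (t(X, F) = F*X + F = F + F*X)
j(U) = 9
u(s) = s*(1 + s)
v = 121 (v = 71 + 50 = 121)
v + (-1*(-12))*u(j(-2)) = 121 + (-1*(-12))*(9*(1 + 9)) = 121 + 12*(9*10) = 121 + 12*90 = 121 + 1080 = 1201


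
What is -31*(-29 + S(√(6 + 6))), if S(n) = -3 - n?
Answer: 992 + 62*√3 ≈ 1099.4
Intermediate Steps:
-31*(-29 + S(√(6 + 6))) = -31*(-29 + (-3 - √(6 + 6))) = -31*(-29 + (-3 - √12)) = -31*(-29 + (-3 - 2*√3)) = -31*(-32 - 2*√3) = 992 + 62*√3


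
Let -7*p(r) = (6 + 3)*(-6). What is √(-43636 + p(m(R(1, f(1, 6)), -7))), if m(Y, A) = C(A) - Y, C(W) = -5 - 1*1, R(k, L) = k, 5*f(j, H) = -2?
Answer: I*√2137786/7 ≈ 208.87*I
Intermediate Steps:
f(j, H) = -⅖ (f(j, H) = (⅕)*(-2) = -⅖)
C(W) = -6 (C(W) = -5 - 1 = -6)
m(Y, A) = -6 - Y
p(r) = 54/7 (p(r) = -(6 + 3)*(-6)/7 = -9*(-6)/7 = -⅐*(-54) = 54/7)
√(-43636 + p(m(R(1, f(1, 6)), -7))) = √(-43636 + 54/7) = √(-305398/7) = I*√2137786/7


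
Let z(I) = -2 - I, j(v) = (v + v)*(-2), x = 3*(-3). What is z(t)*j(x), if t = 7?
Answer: -324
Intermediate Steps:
x = -9
j(v) = -4*v (j(v) = (2*v)*(-2) = -4*v)
z(t)*j(x) = (-2 - 1*7)*(-4*(-9)) = (-2 - 7)*36 = -9*36 = -324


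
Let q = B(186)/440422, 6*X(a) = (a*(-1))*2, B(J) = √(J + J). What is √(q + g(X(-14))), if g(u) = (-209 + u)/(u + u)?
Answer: √(-123785227531 + 25676*√93)/75194 ≈ 4.679*I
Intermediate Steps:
B(J) = √2*√J (B(J) = √(2*J) = √2*√J)
X(a) = -a/3 (X(a) = ((a*(-1))*2)/6 = (-a*2)/6 = (-2*a)/6 = -a/3)
g(u) = (-209 + u)/(2*u) (g(u) = (-209 + u)/((2*u)) = (-209 + u)*(1/(2*u)) = (-209 + u)/(2*u))
q = √93/220211 (q = (√2*√186)/440422 = (2*√93)*(1/440422) = √93/220211 ≈ 4.3793e-5)
√(q + g(X(-14))) = √(√93/220211 + (-209 - ⅓*(-14))/(2*((-⅓*(-14))))) = √(√93/220211 + (-209 + 14/3)/(2*(14/3))) = √(√93/220211 + (½)*(3/14)*(-613/3)) = √(√93/220211 - 613/28) = √(-613/28 + √93/220211)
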